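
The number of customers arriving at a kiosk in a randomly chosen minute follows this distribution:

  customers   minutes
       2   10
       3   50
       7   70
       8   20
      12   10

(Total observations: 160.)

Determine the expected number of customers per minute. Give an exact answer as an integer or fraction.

47/8

Total = 160, so P(customers=2) = 10/160, etc.
E[X] = (1/16)·2 + (5/16)·3 + (7/16)·7 + (1/8)·8 + (1/16)·12
     = 47/8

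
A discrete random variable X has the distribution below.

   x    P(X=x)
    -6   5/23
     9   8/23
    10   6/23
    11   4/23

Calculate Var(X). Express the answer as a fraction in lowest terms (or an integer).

E[X] = (5/23)·(-6) + (8/23)·9 + (6/23)·10 + (4/23)·11 = 146/23
E[X²] = (5/23)·36 + (8/23)·81 + (6/23)·100 + (4/23)·121 = 1912/23
Var(X) = 1912/23 − (146/23)² = 22660/529

22660/529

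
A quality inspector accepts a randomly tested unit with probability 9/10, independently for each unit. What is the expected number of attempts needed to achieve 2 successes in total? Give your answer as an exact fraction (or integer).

By linearity (sum of 2 independent geometric waits), E[trials] = 2/p = 2/(9/10) = 20/9.

20/9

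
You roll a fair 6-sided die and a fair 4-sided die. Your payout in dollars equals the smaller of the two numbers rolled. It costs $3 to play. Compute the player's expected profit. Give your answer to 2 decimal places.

Distribution of the smaller of the two numbers rolled: 1 w.p. 3/8, 2 w.p. 7/24, 3 w.p. 5/24, 4 w.p. 1/8
E[payout] = (3/8)·1 + (7/24)·2 + (5/24)·3 + (1/8)·4 = 25/12
Expected profit = 25/12 − 3 = -11/12 ≈ -$0.92

-$0.92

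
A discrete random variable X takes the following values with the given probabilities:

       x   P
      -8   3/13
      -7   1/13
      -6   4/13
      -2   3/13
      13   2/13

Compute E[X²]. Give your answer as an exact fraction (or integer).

735/13

E[X²] = (3/13)·64 + (1/13)·49 + (4/13)·36 + (3/13)·4 + (2/13)·169
     = 735/13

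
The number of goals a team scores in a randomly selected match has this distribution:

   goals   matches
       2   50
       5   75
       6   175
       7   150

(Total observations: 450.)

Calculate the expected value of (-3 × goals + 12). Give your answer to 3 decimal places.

-5.167

Total = 450, so P(goals=2) = 50/450, etc.
E[-3x+12] = (1/9)·6 + (1/6)·(-3) + (7/18)·(-6) + (1/3)·(-9)
     = -31/6 ≈ -5.167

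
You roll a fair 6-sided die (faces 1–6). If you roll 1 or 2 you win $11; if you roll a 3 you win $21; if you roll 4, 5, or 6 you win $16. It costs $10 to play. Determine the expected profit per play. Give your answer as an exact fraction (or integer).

31/6 dollars

E[payout] = (1/3)·11 + (1/2)·16 + (1/6)·21 = 91/6
Expected profit = 91/6 − 10 = 31/6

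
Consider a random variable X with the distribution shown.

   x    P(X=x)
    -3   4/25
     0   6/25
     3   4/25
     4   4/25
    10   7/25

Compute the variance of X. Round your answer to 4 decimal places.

21.6064

E[X] = (4/25)·(-3) + (6/25)·0 + (4/25)·3 + (4/25)·4 + (7/25)·10 = 86/25
E[X²] = (4/25)·9 + (6/25)·0 + (4/25)·9 + (4/25)·16 + (7/25)·100 = 836/25
Var(X) = 836/25 − (86/25)² = 13504/625 ≈ 21.6064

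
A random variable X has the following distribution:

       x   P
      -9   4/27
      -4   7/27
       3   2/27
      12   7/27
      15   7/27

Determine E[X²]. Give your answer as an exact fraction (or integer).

E[X²] = (4/27)·81 + (7/27)·16 + (2/27)·9 + (7/27)·144 + (7/27)·225
     = 3037/27

3037/27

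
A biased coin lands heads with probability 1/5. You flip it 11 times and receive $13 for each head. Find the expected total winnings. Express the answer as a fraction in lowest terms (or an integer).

E[#heads] = 11·1/5 = 11/5 (linearity over flips).
E[winnings] = 13·11/5 = 143/5.

143/5 dollars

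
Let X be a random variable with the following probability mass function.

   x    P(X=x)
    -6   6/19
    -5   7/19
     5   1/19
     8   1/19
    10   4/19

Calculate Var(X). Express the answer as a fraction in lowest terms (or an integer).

E[X] = (6/19)·(-6) + (7/19)·(-5) + (1/19)·5 + (1/19)·8 + (4/19)·10 = -18/19
E[X²] = (6/19)·36 + (7/19)·25 + (1/19)·25 + (1/19)·64 + (4/19)·100 = 880/19
Var(X) = 880/19 − (-18/19)² = 16396/361

16396/361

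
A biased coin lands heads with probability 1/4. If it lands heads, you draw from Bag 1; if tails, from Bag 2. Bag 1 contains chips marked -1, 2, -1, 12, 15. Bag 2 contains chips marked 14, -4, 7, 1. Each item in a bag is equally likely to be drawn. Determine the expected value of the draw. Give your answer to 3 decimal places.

4.725

E[X | Bag 1] = (-1 + 2 − 1 + 12 + 15)/5 = 27/5
E[X | Bag 2] = (14 − 4 + 7 + 1)/4 = 9/2
E[X] = (1/4)·27/5 + (3/4)·9/2 = 189/40 ≈ 4.725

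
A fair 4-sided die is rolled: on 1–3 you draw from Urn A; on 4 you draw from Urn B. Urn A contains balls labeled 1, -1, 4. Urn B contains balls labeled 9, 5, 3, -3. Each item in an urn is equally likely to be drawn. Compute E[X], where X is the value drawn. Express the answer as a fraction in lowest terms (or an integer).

15/8

E[X | Urn A] = (1 − 1 + 4)/3 = 4/3
E[X | Urn B] = (9 + 5 + 3 − 3)/4 = 7/2
E[X] = (3/4)·4/3 + (1/4)·7/2 = 15/8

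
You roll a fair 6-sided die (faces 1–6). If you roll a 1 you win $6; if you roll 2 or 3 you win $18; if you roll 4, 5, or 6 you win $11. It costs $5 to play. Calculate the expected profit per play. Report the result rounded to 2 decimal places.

$7.50

E[payout] = (1/6)·6 + (1/2)·11 + (1/3)·18 = 25/2
Expected profit = 25/2 − 5 = 15/2 ≈ $7.50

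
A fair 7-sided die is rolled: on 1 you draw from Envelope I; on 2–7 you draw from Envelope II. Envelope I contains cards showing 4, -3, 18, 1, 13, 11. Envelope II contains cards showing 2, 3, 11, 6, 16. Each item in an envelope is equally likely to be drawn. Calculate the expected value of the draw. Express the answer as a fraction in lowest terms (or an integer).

794/105

E[X | Envelope I] = (4 − 3 + 18 + 1 + 13 + 11)/6 = 22/3
E[X | Envelope II] = (2 + 3 + 11 + 6 + 16)/5 = 38/5
E[X] = (1/7)·22/3 + (6/7)·38/5 = 794/105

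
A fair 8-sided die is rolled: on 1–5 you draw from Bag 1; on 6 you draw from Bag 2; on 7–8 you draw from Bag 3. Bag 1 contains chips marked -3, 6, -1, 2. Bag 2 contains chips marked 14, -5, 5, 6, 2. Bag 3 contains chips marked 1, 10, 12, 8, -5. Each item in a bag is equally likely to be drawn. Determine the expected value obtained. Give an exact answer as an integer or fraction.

99/40

E[X | Bag 1] = (-3 + 6 − 1 + 2)/4 = 1
E[X | Bag 2] = (14 − 5 + 5 + 6 + 2)/5 = 22/5
E[X | Bag 3] = (1 + 10 + 12 + 8 − 5)/5 = 26/5
E[X] = (5/8)·1 + (1/8)·22/5 + (1/4)·26/5 = 99/40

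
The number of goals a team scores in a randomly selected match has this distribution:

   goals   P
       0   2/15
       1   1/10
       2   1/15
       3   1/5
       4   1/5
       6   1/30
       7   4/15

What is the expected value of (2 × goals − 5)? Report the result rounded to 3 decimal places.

2.400

E[2x-5] = (2/15)·(-5) + (1/10)·(-3) + (1/15)·(-1) + (1/5)·1 + (1/5)·3 + (1/30)·7 + (4/15)·9
     = 12/5 ≈ 2.400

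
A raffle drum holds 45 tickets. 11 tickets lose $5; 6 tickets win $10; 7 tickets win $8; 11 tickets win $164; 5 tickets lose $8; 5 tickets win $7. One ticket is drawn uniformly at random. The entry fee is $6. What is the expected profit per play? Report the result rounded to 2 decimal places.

$35.33

E[payout] = (11/45)·(-5) + (6/45)·10 + (7/45)·8 + (11/45)·164 + (5/45)·(-8) + (5/45)·7 = 124/3
Expected profit = 124/3 − 6 = 106/3 ≈ $35.33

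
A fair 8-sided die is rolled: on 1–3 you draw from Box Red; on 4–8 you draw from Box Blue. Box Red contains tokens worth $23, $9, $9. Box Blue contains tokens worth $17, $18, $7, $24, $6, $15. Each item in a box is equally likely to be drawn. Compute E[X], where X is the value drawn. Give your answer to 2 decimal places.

E[X | Box Red] = (23 + 9 + 9)/3 = 41/3
E[X | Box Blue] = (17 + 18 + 7 + 24 + 6 + 15)/6 = 29/2
E[X] = (3/8)·41/3 + (5/8)·29/2 = 227/16 ≈ 14.19

$14.19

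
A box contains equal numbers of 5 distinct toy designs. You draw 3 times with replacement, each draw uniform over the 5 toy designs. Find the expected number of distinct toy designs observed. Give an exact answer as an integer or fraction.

Let Xⱼ=1 if type j appears at least once. P(Xⱼ=1) = 1 − ((5−1)/5)^3 = 61/125.
E[#distinct] = 5·61/125 = 61/25.

61/25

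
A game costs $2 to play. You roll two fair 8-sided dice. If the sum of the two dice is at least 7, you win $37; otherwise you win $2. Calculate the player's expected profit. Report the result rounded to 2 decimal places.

$26.80

E[payout] = (15/64)·2 + (49/64)·37 = 1843/64
Expected profit = 1843/64 − 2 = 1715/64 ≈ $26.80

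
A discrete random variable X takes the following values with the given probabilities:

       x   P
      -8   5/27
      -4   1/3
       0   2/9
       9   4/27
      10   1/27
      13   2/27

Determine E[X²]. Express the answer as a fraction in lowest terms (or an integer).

1226/27

E[X²] = (5/27)·64 + (1/3)·16 + (2/9)·0 + (4/27)·81 + (1/27)·100 + (2/27)·169
     = 1226/27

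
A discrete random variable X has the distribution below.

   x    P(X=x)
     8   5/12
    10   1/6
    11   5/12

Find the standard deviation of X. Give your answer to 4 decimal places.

E[X] = 115/12, E[X²] = 375/4
Var(X) = E[X²] − (E[X])² = 375/4 − 13225/144 = 275/144
SD(X) = √(275/144) ≈ 1.3819

1.3819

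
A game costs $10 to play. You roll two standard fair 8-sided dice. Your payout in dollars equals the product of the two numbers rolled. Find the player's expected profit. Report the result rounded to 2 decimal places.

Distribution of the product of the two numbers rolled: 1 w.p. 1/64, 2 w.p. 1/32, 3 w.p. 1/32, 4 w.p. 3/64, 5 w.p. 1/32, 6 w.p. 1/16, …
E[payout] = (1/64)·1 + (1/32)·2 + (1/32)·3 + (3/64)·4 + (1/32)·5 + (1/16)·6 + (1/32)·7 + (1/16)·8 + (1/64)·9 + (1/32)·10 + (1/16)·12 + (1/32)·14 + (1/32)·15 + (3/64)·16 + (1/32)·18 + (1/32)·20 + (1/32)·21 + (1/16)·24 + (1/64)·25 + (1/32)·28 + (1/32)·30 + (1/32)·32 + (1/32)·35 + (1/64)·36 + (1/32)·40 + (1/32)·42 + (1/32)·48 + (1/64)·49 + (1/32)·56 + (1/64)·64 = 81/4
Expected profit = 81/4 − 10 = 41/4 ≈ $10.25

$10.25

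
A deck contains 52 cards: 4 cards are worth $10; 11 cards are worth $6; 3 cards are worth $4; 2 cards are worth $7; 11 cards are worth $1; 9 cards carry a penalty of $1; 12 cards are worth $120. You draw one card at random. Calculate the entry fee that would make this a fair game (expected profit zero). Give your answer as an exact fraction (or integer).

E[payout] = (4/52)·10 + (11/52)·6 + (3/52)·4 + (2/52)·7 + (11/52)·1 + (9/52)·(-1) + (12/52)·120 = 787/26
Fair fee = E[payout] = 787/26

787/26 dollars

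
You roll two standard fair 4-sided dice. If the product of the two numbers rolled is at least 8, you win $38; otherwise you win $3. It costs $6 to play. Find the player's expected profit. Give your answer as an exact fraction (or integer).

81/8 dollars

E[payout] = (5/8)·3 + (3/8)·38 = 129/8
Expected profit = 129/8 − 6 = 81/8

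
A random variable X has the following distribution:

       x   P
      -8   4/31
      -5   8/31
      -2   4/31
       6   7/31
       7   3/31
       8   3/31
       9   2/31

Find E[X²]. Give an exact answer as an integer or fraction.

E[X²] = (4/31)·64 + (8/31)·25 + (4/31)·4 + (7/31)·36 + (3/31)·49 + (3/31)·64 + (2/31)·81
     = 1225/31

1225/31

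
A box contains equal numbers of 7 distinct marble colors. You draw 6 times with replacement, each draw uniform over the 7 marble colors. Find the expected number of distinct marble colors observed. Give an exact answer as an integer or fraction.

Let Xⱼ=1 if type j appears at least once. P(Xⱼ=1) = 1 − ((7−1)/7)^6 = 70993/117649.
E[#distinct] = 7·70993/117649 = 70993/16807.

70993/16807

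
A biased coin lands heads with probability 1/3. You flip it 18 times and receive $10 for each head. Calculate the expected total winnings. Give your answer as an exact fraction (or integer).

E[#heads] = 18·1/3 = 6 (linearity over flips).
E[winnings] = 10·6 = 60.

$60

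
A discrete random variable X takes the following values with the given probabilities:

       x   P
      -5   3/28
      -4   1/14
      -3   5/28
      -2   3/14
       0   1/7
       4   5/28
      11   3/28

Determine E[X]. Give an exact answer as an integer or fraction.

3/28

E[X] = (3/28)·(-5) + (1/14)·(-4) + (5/28)·(-3) + (3/14)·(-2) + (1/7)·0 + (5/28)·4 + (3/28)·11
     = 3/28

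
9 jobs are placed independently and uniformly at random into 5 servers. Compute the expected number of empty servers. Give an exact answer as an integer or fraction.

Let Xⱼ=1 if server j is empty. P(Xⱼ=1) = ((5-1)/5)^9 = 262144/1953125.
By linearity, E[#empty] = 5·262144/1953125 = 262144/390625.

262144/390625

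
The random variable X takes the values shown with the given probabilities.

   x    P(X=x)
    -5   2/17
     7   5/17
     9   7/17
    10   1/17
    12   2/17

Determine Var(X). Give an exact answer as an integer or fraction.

E[X] = (2/17)·(-5) + (5/17)·7 + (7/17)·9 + (1/17)·10 + (2/17)·12 = 122/17
E[X²] = (2/17)·25 + (5/17)·49 + (7/17)·81 + (1/17)·100 + (2/17)·144 = 1250/17
Var(X) = 1250/17 − (122/17)² = 6366/289

6366/289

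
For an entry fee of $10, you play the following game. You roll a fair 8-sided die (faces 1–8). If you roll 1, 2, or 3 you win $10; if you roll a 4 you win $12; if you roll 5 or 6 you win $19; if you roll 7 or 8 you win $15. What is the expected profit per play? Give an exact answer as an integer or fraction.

15/4 dollars

E[payout] = (3/8)·10 + (1/8)·12 + (1/4)·15 + (1/4)·19 = 55/4
Expected profit = 55/4 − 10 = 15/4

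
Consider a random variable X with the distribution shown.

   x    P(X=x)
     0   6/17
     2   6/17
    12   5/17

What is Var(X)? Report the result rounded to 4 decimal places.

25.8270

E[X] = (6/17)·0 + (6/17)·2 + (5/17)·12 = 72/17
E[X²] = (6/17)·0 + (6/17)·4 + (5/17)·144 = 744/17
Var(X) = 744/17 − (72/17)² = 7464/289 ≈ 25.8270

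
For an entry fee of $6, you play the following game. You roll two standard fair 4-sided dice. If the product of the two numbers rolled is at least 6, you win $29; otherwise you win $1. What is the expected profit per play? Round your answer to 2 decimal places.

$9.00

E[payout] = (1/2)·1 + (1/2)·29 = 15
Expected profit = 15 − 6 = 9 ≈ $9.00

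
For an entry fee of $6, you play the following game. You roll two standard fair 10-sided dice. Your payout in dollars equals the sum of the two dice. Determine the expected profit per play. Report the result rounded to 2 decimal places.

Distribution of the sum of the two dice: 2 w.p. 1/100, 3 w.p. 1/50, 4 w.p. 3/100, 5 w.p. 1/25, 6 w.p. 1/20, 7 w.p. 3/50, …
E[payout] = (1/100)·2 + (1/50)·3 + (3/100)·4 + (1/25)·5 + (1/20)·6 + (3/50)·7 + (7/100)·8 + (2/25)·9 + (9/100)·10 + (1/10)·11 + (9/100)·12 + (2/25)·13 + (7/100)·14 + (3/50)·15 + (1/20)·16 + (1/25)·17 + (3/100)·18 + (1/50)·19 + (1/100)·20 = 11
Expected profit = 11 − 6 = 5 ≈ $5.00

$5.00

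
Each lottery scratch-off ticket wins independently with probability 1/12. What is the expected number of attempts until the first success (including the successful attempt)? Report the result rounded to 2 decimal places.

12.00

For a geometric distribution, E[trials] = 1/p = 1/(1/12) = 12.
≈ 12.00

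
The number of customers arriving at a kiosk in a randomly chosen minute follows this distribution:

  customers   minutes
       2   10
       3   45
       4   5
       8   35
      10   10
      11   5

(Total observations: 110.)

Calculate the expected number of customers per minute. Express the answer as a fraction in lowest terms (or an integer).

Total = 110, so P(customers=2) = 10/110, etc.
E[X] = (1/11)·2 + (9/22)·3 + (1/22)·4 + (7/22)·8 + (1/11)·10 + (1/22)·11
     = 61/11

61/11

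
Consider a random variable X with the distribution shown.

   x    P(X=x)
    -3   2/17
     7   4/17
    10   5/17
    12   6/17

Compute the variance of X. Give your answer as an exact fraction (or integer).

6090/289

E[X] = (2/17)·(-3) + (4/17)·7 + (5/17)·10 + (6/17)·12 = 144/17
E[X²] = (2/17)·9 + (4/17)·49 + (5/17)·100 + (6/17)·144 = 1578/17
Var(X) = 1578/17 − (144/17)² = 6090/289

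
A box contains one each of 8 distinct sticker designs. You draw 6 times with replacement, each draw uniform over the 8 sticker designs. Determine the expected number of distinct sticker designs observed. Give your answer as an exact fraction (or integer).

144495/32768

Let Xⱼ=1 if type j appears at least once. P(Xⱼ=1) = 1 − ((8−1)/8)^6 = 144495/262144.
E[#distinct] = 8·144495/262144 = 144495/32768.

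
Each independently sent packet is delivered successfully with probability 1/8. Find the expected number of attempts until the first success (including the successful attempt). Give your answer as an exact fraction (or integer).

8

For a geometric distribution, E[trials] = 1/p = 1/(1/8) = 8.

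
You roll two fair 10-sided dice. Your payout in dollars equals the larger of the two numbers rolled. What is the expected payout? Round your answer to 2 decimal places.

$7.15

Distribution of the larger of the two numbers rolled: 1 w.p. 1/100, 2 w.p. 3/100, 3 w.p. 1/20, 4 w.p. 7/100, 5 w.p. 9/100, 6 w.p. 11/100, …
E[payout] = (1/100)·1 + (3/100)·2 + (1/20)·3 + (7/100)·4 + (9/100)·5 + (11/100)·6 + (13/100)·7 + (3/20)·8 + (17/100)·9 + (19/100)·10 = 143/20
≈ $7.15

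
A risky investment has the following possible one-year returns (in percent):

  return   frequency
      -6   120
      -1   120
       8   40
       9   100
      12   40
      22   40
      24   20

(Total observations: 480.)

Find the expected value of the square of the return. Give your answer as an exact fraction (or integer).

Total = 480, so P(return=-6) = 120/480, etc.
E[X²] = (1/4)·36 + (1/4)·1 + (1/12)·64 + (5/24)·81 + (1/12)·144 + (1/12)·484 + (1/24)·576
     = 2587/24

2587/24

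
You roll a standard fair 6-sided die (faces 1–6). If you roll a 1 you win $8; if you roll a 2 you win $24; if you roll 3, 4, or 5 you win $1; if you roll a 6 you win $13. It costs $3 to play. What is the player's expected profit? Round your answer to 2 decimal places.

$5.00

E[payout] = (1/2)·1 + (1/6)·8 + (1/6)·13 + (1/6)·24 = 8
Expected profit = 8 − 3 = 5 ≈ $5.00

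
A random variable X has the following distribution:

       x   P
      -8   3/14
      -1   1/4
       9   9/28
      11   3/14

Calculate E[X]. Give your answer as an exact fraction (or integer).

23/7

E[X] = (3/14)·(-8) + (1/4)·(-1) + (9/28)·9 + (3/14)·11
     = 23/7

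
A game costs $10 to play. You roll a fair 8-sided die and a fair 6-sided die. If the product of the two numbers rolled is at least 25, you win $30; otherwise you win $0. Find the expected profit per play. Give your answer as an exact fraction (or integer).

-15/4 dollars

E[payout] = (19/24)·0 + (5/24)·30 = 25/4
Expected profit = 25/4 − 10 = -15/4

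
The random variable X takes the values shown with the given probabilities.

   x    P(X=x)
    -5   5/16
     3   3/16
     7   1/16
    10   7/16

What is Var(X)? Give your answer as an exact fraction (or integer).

E[X] = (5/16)·(-5) + (3/16)·3 + (1/16)·7 + (7/16)·10 = 61/16
E[X²] = (5/16)·25 + (3/16)·9 + (1/16)·49 + (7/16)·100 = 901/16
Var(X) = 901/16 − (61/16)² = 10695/256

10695/256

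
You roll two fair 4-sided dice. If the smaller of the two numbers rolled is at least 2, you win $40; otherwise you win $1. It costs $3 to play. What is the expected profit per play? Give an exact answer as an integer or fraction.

E[payout] = (7/16)·1 + (9/16)·40 = 367/16
Expected profit = 367/16 − 3 = 319/16

319/16 dollars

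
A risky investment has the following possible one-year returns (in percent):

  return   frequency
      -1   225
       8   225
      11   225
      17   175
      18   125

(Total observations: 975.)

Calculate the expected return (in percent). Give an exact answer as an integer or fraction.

371/39

Total = 975, so P(return=-1) = 225/975, etc.
E[X] = (3/13)·(-1) + (3/13)·8 + (3/13)·11 + (7/39)·17 + (5/39)·18
     = 371/39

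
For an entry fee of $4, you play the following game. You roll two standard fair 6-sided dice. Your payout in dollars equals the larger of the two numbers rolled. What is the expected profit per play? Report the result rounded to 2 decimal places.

$0.47

Distribution of the larger of the two numbers rolled: 1 w.p. 1/36, 2 w.p. 1/12, 3 w.p. 5/36, 4 w.p. 7/36, 5 w.p. 1/4, 6 w.p. 11/36
E[payout] = (1/36)·1 + (1/12)·2 + (5/36)·3 + (7/36)·4 + (1/4)·5 + (11/36)·6 = 161/36
Expected profit = 161/36 − 4 = 17/36 ≈ $0.47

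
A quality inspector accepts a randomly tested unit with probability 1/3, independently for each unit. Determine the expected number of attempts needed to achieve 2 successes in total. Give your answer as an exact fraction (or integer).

By linearity (sum of 2 independent geometric waits), E[trials] = 2/p = 2/(1/3) = 6.

6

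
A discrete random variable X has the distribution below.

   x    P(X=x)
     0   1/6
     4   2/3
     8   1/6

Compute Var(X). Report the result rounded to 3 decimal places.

E[X] = (1/6)·0 + (2/3)·4 + (1/6)·8 = 4
E[X²] = (1/6)·0 + (2/3)·16 + (1/6)·64 = 64/3
Var(X) = 64/3 − (4)² = 16/3 ≈ 5.333

5.333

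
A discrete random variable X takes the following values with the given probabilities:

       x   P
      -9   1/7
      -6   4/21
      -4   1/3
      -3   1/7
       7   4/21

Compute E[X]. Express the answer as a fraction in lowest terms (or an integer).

E[X] = (1/7)·(-9) + (4/21)·(-6) + (1/3)·(-4) + (1/7)·(-3) + (4/21)·7
     = -20/7

-20/7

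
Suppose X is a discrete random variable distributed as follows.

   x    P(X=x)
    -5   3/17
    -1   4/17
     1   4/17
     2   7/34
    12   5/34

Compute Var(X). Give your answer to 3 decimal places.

E[X] = (3/17)·(-5) + (4/17)·(-1) + (4/17)·1 + (7/34)·2 + (5/34)·12 = 22/17
E[X²] = (3/17)·25 + (4/17)·1 + (4/17)·1 + (7/34)·4 + (5/34)·144 = 457/17
Var(X) = 457/17 − (22/17)² = 7285/289 ≈ 25.208

25.208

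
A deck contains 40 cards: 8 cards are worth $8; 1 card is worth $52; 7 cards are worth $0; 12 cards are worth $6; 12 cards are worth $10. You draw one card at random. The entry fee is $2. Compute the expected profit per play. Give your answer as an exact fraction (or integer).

57/10 dollars

E[payout] = (8/40)·8 + (1/40)·52 + (7/40)·0 + (12/40)·6 + (12/40)·10 = 77/10
Expected profit = 77/10 − 2 = 57/10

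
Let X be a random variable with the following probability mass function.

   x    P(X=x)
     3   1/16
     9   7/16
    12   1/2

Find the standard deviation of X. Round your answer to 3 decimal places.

2.342

E[X] = 81/8, E[X²] = 108
Var(X) = E[X²] − (E[X])² = 108 − 6561/64 = 351/64
SD(X) = √(351/64) ≈ 2.342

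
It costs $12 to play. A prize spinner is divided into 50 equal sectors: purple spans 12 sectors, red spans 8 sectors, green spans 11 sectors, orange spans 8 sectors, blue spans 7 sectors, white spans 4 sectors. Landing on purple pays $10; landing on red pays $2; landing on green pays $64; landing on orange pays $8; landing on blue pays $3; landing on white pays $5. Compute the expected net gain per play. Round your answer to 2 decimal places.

E[payout] = (12/50)·10 + (8/50)·2 + (11/50)·64 + (8/50)·8 + (7/50)·3 + (4/50)·5 = 189/10
Expected profit = 189/10 − 12 = 69/10 ≈ $6.90

$6.90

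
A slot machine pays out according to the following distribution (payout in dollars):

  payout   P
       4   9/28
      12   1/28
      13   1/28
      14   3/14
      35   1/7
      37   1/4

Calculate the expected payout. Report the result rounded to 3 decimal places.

E[X] = (9/28)·4 + (1/28)·12 + (1/28)·13 + (3/14)·14 + (1/7)·35 + (1/4)·37
     = 136/7 ≈ 19.429

$19.429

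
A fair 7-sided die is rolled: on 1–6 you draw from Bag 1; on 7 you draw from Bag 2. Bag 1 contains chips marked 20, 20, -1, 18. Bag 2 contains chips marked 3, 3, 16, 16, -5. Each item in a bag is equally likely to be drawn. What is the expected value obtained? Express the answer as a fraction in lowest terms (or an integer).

921/70

E[X | Bag 1] = (20 + 20 − 1 + 18)/4 = 57/4
E[X | Bag 2] = (3 + 3 + 16 + 16 − 5)/5 = 33/5
E[X] = (6/7)·57/4 + (1/7)·33/5 = 921/70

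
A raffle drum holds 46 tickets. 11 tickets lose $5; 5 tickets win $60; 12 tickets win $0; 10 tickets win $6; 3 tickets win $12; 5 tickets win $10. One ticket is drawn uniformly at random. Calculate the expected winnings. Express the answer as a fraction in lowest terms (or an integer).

E[payout] = (11/46)·(-5) + (5/46)·60 + (12/46)·0 + (10/46)·6 + (3/46)·12 + (5/46)·10 = 17/2

17/2 dollars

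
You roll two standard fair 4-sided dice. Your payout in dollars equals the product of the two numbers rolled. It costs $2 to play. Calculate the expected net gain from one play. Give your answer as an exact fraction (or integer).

Distribution of the product of the two numbers rolled: 1 w.p. 1/16, 2 w.p. 1/8, 3 w.p. 1/8, 4 w.p. 3/16, 6 w.p. 1/8, 8 w.p. 1/8, …
E[payout] = (1/16)·1 + (1/8)·2 + (1/8)·3 + (3/16)·4 + (1/8)·6 + (1/8)·8 + (1/16)·9 + (1/8)·12 + (1/16)·16 = 25/4
Expected profit = 25/4 − 2 = 17/4

17/4 dollars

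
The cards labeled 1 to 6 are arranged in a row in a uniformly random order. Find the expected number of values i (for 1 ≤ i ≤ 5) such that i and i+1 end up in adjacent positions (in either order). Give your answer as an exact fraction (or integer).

5/3

For each i ∈ {1,…,5}, let Xᵢ = 1 if i and i+1 are adjacent. P(Xᵢ=1) = 2·(6−1)!/6! = 2/6.
By linearity, E[ΣXᵢ] = (5)·(2/6) = 5/3.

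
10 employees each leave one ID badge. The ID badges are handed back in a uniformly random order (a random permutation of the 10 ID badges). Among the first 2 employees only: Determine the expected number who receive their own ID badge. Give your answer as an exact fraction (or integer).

1/5

Let Xᵢ = 1 if person i gets their own ID badge. For each i, P(Xᵢ=1) = 1/10.
By linearity of expectation, E[X₁+…+X_2] = 2·(1/10) = 1/5.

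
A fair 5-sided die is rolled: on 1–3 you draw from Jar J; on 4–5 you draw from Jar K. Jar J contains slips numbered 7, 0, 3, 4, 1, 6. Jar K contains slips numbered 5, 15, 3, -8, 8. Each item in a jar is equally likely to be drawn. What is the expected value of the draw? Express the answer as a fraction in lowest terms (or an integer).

197/50

E[X | Jar J] = (7 + 0 + 3 + 4 + 1 + 6)/6 = 7/2
E[X | Jar K] = (5 + 15 + 3 − 8 + 8)/5 = 23/5
E[X] = (3/5)·7/2 + (2/5)·23/5 = 197/50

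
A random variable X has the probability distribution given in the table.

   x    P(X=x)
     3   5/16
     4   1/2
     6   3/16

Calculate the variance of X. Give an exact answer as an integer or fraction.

E[X] = (5/16)·3 + (1/2)·4 + (3/16)·6 = 65/16
E[X²] = (5/16)·9 + (1/2)·16 + (3/16)·36 = 281/16
Var(X) = 281/16 − (65/16)² = 271/256

271/256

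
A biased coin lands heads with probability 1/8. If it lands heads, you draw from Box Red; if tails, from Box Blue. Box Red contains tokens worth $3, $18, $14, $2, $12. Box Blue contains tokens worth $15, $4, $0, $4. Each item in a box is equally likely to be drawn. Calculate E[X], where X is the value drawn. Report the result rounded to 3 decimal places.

$6.256

E[X | Box Red] = (3 + 18 + 14 + 2 + 12)/5 = 49/5
E[X | Box Blue] = (15 + 4 + 0 + 4)/4 = 23/4
E[X] = (1/8)·49/5 + (7/8)·23/4 = 1001/160 ≈ 6.256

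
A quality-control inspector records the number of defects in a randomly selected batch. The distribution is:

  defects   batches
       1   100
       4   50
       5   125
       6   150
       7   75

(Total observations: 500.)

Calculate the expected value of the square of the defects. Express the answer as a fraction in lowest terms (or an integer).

131/5

Total = 500, so P(defects=1) = 100/500, etc.
E[X²] = (1/5)·1 + (1/10)·16 + (1/4)·25 + (3/10)·36 + (3/20)·49
     = 131/5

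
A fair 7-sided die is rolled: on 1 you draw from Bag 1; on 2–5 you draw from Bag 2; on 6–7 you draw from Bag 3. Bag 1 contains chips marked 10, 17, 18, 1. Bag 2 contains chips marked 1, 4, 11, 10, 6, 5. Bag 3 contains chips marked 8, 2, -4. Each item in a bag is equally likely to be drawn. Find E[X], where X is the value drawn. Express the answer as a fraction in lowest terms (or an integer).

241/42

E[X | Bag 1] = (10 + 17 + 18 + 1)/4 = 23/2
E[X | Bag 2] = (1 + 4 + 11 + 10 + 6 + 5)/6 = 37/6
E[X | Bag 3] = (8 + 2 − 4)/3 = 2
E[X] = (1/7)·23/2 + (4/7)·37/6 + (2/7)·2 = 241/42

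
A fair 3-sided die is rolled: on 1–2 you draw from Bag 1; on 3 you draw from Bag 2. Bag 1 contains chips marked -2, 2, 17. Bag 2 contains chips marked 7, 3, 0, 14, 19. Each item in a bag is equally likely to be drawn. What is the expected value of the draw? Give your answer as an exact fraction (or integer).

E[X | Bag 1] = (-2 + 2 + 17)/3 = 17/3
E[X | Bag 2] = (7 + 3 + 0 + 14 + 19)/5 = 43/5
E[X] = (2/3)·17/3 + (1/3)·43/5 = 299/45

299/45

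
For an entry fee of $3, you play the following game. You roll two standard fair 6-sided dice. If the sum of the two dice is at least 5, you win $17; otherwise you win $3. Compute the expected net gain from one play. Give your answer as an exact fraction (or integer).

35/3 dollars

E[payout] = (1/6)·3 + (5/6)·17 = 44/3
Expected profit = 44/3 − 3 = 35/3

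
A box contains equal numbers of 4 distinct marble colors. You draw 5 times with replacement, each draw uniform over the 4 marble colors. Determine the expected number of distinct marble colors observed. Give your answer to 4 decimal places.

3.0508

Let Xⱼ=1 if type j appears at least once. P(Xⱼ=1) = 1 − ((4−1)/4)^5 = 781/1024.
E[#distinct] = 4·781/1024 = 781/256.
≈ 3.0508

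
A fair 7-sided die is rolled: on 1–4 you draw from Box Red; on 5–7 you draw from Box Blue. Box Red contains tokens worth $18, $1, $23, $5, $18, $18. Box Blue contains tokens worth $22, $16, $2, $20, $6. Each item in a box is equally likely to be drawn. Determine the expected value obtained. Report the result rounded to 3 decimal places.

E[X | Box Red] = (18 + 1 + 23 + 5 + 18 + 18)/6 = 83/6
E[X | Box Blue] = (22 + 16 + 2 + 20 + 6)/5 = 66/5
E[X] = (4/7)·83/6 + (3/7)·66/5 = 1424/105 ≈ 13.562

$13.562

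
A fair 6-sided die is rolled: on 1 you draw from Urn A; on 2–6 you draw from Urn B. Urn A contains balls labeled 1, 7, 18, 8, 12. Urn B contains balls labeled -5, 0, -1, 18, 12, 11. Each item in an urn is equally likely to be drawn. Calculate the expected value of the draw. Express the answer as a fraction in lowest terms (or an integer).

E[X | Urn A] = (1 + 7 + 18 + 8 + 12)/5 = 46/5
E[X | Urn B] = (-5 + 0 − 1 + 18 + 12 + 11)/6 = 35/6
E[X] = (1/6)·46/5 + (5/6)·35/6 = 1151/180

1151/180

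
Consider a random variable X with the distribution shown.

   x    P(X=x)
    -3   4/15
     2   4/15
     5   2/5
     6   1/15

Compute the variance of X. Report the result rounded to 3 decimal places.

11.316

E[X] = (4/15)·(-3) + (4/15)·2 + (2/5)·5 + (1/15)·6 = 32/15
E[X²] = (4/15)·9 + (4/15)·4 + (2/5)·25 + (1/15)·36 = 238/15
Var(X) = 238/15 − (32/15)² = 2546/225 ≈ 11.316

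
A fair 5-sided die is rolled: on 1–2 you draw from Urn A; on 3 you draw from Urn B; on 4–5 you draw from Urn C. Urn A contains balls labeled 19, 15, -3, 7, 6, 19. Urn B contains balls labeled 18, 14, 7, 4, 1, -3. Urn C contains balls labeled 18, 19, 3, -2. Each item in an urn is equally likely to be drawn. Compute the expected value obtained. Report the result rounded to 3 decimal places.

9.367

E[X | Urn A] = (19 + 15 − 3 + 7 + 6 + 19)/6 = 21/2
E[X | Urn B] = (18 + 14 + 7 + 4 + 1 − 3)/6 = 41/6
E[X | Urn C] = (18 + 19 + 3 − 2)/4 = 19/2
E[X] = (2/5)·21/2 + (1/5)·41/6 + (2/5)·19/2 = 281/30 ≈ 9.367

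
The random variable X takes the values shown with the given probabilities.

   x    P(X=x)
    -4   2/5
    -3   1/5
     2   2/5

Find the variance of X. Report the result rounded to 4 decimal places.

E[X] = (2/5)·(-4) + (1/5)·(-3) + (2/5)·2 = -7/5
E[X²] = (2/5)·16 + (1/5)·9 + (2/5)·4 = 49/5
Var(X) = 49/5 − (-7/5)² = 196/25 ≈ 7.8400

7.8400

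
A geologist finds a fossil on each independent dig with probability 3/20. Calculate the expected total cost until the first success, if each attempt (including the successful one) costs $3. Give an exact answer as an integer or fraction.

E[#attempts] = 1/p = 20/3; E[cost] = 3·20/3 = 20.

$20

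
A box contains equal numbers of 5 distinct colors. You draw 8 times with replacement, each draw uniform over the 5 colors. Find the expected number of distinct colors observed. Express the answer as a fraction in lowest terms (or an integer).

325089/78125

Let Xⱼ=1 if type j appears at least once. P(Xⱼ=1) = 1 − ((5−1)/5)^8 = 325089/390625.
E[#distinct] = 5·325089/390625 = 325089/78125.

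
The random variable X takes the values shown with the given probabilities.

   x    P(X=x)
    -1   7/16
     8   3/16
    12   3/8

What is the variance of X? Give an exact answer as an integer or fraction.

E[X] = (7/16)·(-1) + (3/16)·8 + (3/8)·12 = 89/16
E[X²] = (7/16)·1 + (3/16)·64 + (3/8)·144 = 1063/16
Var(X) = 1063/16 − (89/16)² = 9087/256

9087/256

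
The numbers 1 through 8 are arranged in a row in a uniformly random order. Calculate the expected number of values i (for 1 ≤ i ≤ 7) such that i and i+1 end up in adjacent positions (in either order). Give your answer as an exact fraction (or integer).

For each i ∈ {1,…,7}, let Xᵢ = 1 if i and i+1 are adjacent. P(Xᵢ=1) = 2·(8−1)!/8! = 2/8.
By linearity, E[ΣXᵢ] = (7)·(2/8) = 7/4.

7/4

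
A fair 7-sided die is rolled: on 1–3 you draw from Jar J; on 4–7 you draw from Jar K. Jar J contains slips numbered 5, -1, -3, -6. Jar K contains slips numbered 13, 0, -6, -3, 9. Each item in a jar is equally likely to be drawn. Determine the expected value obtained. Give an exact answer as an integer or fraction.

19/20

E[X | Jar J] = (5 − 1 − 3 − 6)/4 = -5/4
E[X | Jar K] = (13 + 0 − 6 − 3 + 9)/5 = 13/5
E[X] = (3/7)·(-5/4) + (4/7)·13/5 = 19/20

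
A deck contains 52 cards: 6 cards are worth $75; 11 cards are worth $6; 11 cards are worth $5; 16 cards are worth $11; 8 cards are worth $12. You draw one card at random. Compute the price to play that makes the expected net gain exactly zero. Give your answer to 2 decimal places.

E[payout] = (6/52)·75 + (11/52)·6 + (11/52)·5 + (16/52)·11 + (8/52)·12 = 843/52
Fair fee = E[payout] = 843/52 ≈ $16.21

$16.21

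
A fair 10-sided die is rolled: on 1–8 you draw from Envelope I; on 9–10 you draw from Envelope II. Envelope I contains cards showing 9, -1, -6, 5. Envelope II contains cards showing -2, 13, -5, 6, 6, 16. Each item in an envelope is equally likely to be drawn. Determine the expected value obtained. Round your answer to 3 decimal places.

2.533

E[X | Envelope I] = (9 − 1 − 6 + 5)/4 = 7/4
E[X | Envelope II] = (-2 + 13 − 5 + 6 + 6 + 16)/6 = 17/3
E[X] = (4/5)·7/4 + (1/5)·17/3 = 38/15 ≈ 2.533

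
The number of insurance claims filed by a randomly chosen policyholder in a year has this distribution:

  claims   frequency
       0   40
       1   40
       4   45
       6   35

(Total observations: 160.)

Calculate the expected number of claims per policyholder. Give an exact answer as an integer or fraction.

Total = 160, so P(claims=0) = 40/160, etc.
E[X] = (1/4)·0 + (1/4)·1 + (9/32)·4 + (7/32)·6
     = 43/16

43/16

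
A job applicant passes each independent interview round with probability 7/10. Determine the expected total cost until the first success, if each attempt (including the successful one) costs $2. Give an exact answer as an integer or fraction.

20/7 dollars

E[#attempts] = 1/p = 10/7; E[cost] = 2·10/7 = 20/7.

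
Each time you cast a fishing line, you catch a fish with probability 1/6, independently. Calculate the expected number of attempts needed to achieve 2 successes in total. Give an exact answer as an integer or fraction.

By linearity (sum of 2 independent geometric waits), E[trials] = 2/p = 2/(1/6) = 12.

12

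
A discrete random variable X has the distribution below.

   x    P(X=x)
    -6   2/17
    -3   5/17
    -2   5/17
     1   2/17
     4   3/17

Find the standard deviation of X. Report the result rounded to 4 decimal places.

3.0281

E[X] = -23/17, E[X²] = 11
Var(X) = E[X²] − (E[X])² = 11 − 529/289 = 2650/289
SD(X) = √(2650/289) ≈ 3.0281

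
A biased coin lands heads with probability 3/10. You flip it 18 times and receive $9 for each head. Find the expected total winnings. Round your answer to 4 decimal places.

$48.6000

E[#heads] = 18·3/10 = 27/5 (linearity over flips).
E[winnings] = 9·27/5 = 243/5.
≈ 48.6000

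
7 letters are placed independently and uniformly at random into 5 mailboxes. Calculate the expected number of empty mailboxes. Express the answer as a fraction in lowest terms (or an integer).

16384/15625

Let Xⱼ=1 if mailbox j is empty. P(Xⱼ=1) = ((5-1)/5)^7 = 16384/78125.
By linearity, E[#empty] = 5·16384/78125 = 16384/15625.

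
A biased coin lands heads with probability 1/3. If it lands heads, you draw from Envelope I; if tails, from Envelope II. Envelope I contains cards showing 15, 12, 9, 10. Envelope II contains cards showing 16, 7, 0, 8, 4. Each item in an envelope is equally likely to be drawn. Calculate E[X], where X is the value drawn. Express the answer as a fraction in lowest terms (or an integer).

E[X | Envelope I] = (15 + 12 + 9 + 10)/4 = 23/2
E[X | Envelope II] = (16 + 7 + 0 + 8 + 4)/5 = 7
E[X] = (1/3)·23/2 + (2/3)·7 = 17/2

17/2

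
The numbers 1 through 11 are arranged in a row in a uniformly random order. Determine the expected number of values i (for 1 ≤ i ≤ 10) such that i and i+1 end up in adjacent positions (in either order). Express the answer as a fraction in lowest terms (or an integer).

20/11

For each i ∈ {1,…,10}, let Xᵢ = 1 if i and i+1 are adjacent. P(Xᵢ=1) = 2·(11−1)!/11! = 2/11.
By linearity, E[ΣXᵢ] = (10)·(2/11) = 20/11.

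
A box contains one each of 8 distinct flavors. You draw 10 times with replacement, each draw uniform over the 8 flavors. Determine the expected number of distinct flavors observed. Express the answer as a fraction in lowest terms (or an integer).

Let Xⱼ=1 if type j appears at least once. P(Xⱼ=1) = 1 − ((8−1)/8)^10 = 791266575/1073741824.
E[#distinct] = 8·791266575/1073741824 = 791266575/134217728.

791266575/134217728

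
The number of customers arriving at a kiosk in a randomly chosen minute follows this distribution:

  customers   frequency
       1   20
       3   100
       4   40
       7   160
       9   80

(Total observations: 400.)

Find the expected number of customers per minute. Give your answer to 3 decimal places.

Total = 400, so P(customers=1) = 20/400, etc.
E[X] = (1/20)·1 + (1/4)·3 + (1/10)·4 + (2/5)·7 + (1/5)·9
     = 29/5 ≈ 5.800

5.800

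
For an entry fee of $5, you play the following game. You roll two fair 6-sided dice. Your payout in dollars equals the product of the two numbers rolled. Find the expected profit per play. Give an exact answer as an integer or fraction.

29/4 dollars

Distribution of the product of the two numbers rolled: 1 w.p. 1/36, 2 w.p. 1/18, 3 w.p. 1/18, 4 w.p. 1/12, 5 w.p. 1/18, 6 w.p. 1/9, …
E[payout] = (1/36)·1 + (1/18)·2 + (1/18)·3 + (1/12)·4 + (1/18)·5 + (1/9)·6 + (1/18)·8 + (1/36)·9 + (1/18)·10 + (1/9)·12 + (1/18)·15 + (1/36)·16 + (1/18)·18 + (1/18)·20 + (1/18)·24 + (1/36)·25 + (1/18)·30 + (1/36)·36 = 49/4
Expected profit = 49/4 − 5 = 29/4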